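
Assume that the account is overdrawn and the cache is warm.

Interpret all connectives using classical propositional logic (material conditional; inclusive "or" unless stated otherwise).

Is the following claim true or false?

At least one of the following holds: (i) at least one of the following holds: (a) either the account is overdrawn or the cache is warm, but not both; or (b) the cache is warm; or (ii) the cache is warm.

True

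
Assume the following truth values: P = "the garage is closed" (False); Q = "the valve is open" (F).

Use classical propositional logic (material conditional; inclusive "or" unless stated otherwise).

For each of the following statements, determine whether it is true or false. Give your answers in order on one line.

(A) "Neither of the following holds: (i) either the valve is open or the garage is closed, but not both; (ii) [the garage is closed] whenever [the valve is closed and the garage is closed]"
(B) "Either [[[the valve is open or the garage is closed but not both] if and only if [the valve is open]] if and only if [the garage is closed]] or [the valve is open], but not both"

(A) F, (B) F

(A): This is (Q xor P) nor ((not Q and P) -> P).

Q xor P = False xor False = False
not Q = not False = True
not Q and P = True and False = False
(not Q and P) -> P = False -> False = True
(Q xor P) nor ((not Q and P) -> P) = False nor True = False
Hence (A) is false.

(B): Parsed as (((Q xor P) iff Q) iff P) xor Q

Q xor P = False xor False = False
(Q xor P) iff Q = False iff False = True
((Q xor P) iff Q) iff P = True iff False = False
(((Q xor P) iff Q) iff P) xor Q = False xor False = False
So (B) is false.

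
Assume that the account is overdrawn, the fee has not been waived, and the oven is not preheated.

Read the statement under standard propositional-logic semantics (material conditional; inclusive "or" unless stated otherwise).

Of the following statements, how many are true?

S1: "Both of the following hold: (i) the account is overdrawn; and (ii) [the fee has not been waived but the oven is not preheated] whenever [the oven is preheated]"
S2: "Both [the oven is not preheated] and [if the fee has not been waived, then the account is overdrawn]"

2

Let K = "the account is overdrawn" (True), S = "the oven is preheated" (False), M = "the fee has been waived" (False).

S1: Formalization: K and (S -> (not M and not S))

not M = not False = True
not S = not False = True
not M and not S = True and True = True
S -> (not M and not S) = False -> True = True
K and (S -> (not M and not S)) = True and True = True
Thus S1 is true.

S2: This is not S and (not M -> K).

not S = not False = True
not M = not False = True
not M -> K = True -> True = True
not S and (not M -> K) = True and True = True
Hence S2 is true.

Count: 2.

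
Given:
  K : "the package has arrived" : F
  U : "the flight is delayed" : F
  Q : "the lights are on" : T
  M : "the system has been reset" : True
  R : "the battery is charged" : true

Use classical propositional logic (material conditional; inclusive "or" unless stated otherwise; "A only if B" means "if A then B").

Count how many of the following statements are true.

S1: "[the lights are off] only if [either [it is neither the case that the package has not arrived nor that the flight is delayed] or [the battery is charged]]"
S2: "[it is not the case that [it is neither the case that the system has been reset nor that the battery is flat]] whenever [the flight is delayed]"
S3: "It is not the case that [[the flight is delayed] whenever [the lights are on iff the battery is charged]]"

3

S1: In symbols: not Q -> ((not K nor U) or R)

not Q = not True = False
not K = not False = True
not K nor U = True nor False = False
(not K nor U) or R = False or True = True
not Q -> ((not K nor U) or R) = False -> True = True
Hence S1 is true.

S2: In symbols: U -> not (M nor not R)

not R = not True = False
M nor not R = True nor False = False
not (M nor not R) = not False = True
U -> not (M nor not R) = False -> True = True
So S2 is true.

S3: In symbols: not ((Q iff R) -> U)

Q iff R = True iff True = True
(Q iff R) -> U = True -> False = False
not ((Q iff R) -> U) = not False = True
So S3 is true.

Count: 3.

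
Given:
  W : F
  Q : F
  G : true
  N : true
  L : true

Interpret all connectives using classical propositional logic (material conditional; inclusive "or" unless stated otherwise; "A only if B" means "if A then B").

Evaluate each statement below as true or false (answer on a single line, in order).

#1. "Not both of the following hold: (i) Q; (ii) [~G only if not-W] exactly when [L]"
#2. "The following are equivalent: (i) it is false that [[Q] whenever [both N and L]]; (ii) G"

#1: Formalization: Q nand ((not G -> not W) iff L)

not G = not True = False
not W = not False = True
not G -> not W = False -> True = True
(not G -> not W) iff L = True iff True = True
Q nand ((not G -> not W) iff L) = False nand True = True
Thus #1 is true.

#2: Parsed as not ((N and L) -> Q) iff G

N and L = True and True = True
(N and L) -> Q = True -> False = False
not ((N and L) -> Q) = not False = True
not ((N and L) -> Q) iff G = True iff True = True
So #2 is true.

#1 T / #2 T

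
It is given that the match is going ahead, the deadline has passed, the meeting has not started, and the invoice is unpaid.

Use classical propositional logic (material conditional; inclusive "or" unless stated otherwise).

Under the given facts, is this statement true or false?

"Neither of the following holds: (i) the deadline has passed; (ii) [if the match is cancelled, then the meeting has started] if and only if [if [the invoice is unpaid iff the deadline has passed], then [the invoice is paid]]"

Let Q = "the deadline has passed" (T), P = "the match is cancelled" (F), R = "the meeting has started" (F), S = "the invoice is paid" (F).
This is Q ↓ ((P → R) ↔ ((¬S ↔ Q) → S)).

P → R = F → F = T
¬S = ¬F = T
¬S ↔ Q = T ↔ T = T
(¬S ↔ Q) → S = T → F = F
(P → R) ↔ ((¬S ↔ Q) → S) = T ↔ F = F
Q ↓ ((P → R) ↔ ((¬S ↔ Q) → S)) = T ↓ F = F

The statement is false.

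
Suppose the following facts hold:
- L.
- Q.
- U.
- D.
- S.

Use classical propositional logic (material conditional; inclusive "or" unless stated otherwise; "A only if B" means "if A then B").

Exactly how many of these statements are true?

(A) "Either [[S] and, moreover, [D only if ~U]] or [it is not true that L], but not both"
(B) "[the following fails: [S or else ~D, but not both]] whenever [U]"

0

(A): Formalization: (S ∧ (D → ¬U)) ⊕ ¬L

¬U = ¬T = F
D → ¬U = T → F = F
S ∧ (D → ¬U) = T ∧ F = F
¬L = ¬T = F
(S ∧ (D → ¬U)) ⊕ ¬L = F ⊕ F = F
Thus (A) is false.

(B): Formalization: U → ¬(S ⊕ ¬D)

¬D = ¬T = F
S ⊕ ¬D = T ⊕ F = T
¬(S ⊕ ¬D) = ¬T = F
U → ¬(S ⊕ ¬D) = T → F = F
Thus (B) is false.

Count: 0.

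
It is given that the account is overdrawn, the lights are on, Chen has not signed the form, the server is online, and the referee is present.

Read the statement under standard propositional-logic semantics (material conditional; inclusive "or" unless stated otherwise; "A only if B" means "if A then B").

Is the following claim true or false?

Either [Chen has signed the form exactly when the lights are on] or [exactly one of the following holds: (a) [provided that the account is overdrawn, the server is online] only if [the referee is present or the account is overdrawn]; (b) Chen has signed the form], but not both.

true

Let S = "Chen has signed the form" (F), P = "the lights are on" (T), V = "the account is overdrawn" (T), L = "the server is online" (T), D = "the referee is present" (T).
Parsed as (S <-> P) xor (((V -> L) -> (D | V)) xor S)

S <-> P = F <-> T = F
V -> L = T -> T = T
D | V = T | T = T
(V -> L) -> (D | V) = T -> T = T
((V -> L) -> (D | V)) xor S = T xor F = T
(S <-> P) xor (((V -> L) -> (D | V)) xor S) = F xor T = T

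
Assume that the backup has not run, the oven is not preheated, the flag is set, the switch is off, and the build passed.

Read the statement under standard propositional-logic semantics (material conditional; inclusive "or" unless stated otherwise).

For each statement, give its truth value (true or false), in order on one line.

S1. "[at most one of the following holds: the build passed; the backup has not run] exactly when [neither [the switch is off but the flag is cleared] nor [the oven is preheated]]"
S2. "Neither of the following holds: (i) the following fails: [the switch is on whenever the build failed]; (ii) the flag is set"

S1 F, S2 F

Let U = "the build passed" (T), P = "the backup has run" (F), S = "the switch is on" (F), R = "the flag is set" (T), Q = "the oven is preheated" (F).

S1: Formalization: (U nand ~P) <-> ((~S & ~R) nor Q)

~P = ~F = T
U nand ~P = T nand T = F
~S = ~F = T
~R = ~T = F
~S & ~R = T & F = F
(~S & ~R) nor Q = F nor F = T
(U nand ~P) <-> ((~S & ~R) nor Q) = F <-> T = F
Thus S1 is false.

S2: Formalization: ~(~U -> S) nor R

~U = ~T = F
~U -> S = F -> F = T
~(~U -> S) = ~T = F
~(~U -> S) nor R = F nor T = F
Thus S2 is false.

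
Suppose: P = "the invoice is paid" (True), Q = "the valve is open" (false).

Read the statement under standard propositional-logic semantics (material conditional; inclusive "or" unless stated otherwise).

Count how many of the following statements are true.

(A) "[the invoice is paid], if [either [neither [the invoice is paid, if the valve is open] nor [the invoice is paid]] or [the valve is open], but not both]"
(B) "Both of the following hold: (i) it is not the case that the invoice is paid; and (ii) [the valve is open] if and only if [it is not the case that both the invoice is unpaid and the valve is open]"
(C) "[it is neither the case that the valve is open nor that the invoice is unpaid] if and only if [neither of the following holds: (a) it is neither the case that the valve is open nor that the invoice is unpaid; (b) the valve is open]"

1

(A): In symbols: (((Q -> P) nor P) xor Q) -> P

Q -> P = F -> T = T
(Q -> P) nor P = T nor T = F
((Q -> P) nor P) xor Q = F xor F = F
(((Q -> P) nor P) xor Q) -> P = F -> T = T
Hence (A) is true.

(B): This is ~P & (Q <-> (~P nand Q)).

~P = ~T = F
~P = ~T = F
~P nand Q = F nand F = T
Q <-> (~P nand Q) = F <-> T = F
~P & (Q <-> (~P nand Q)) = F & F = F
Hence (B) is false.

(C): In symbols: (Q nor ~P) <-> ((Q nor ~P) nor Q)

~P = ~T = F
Q nor ~P = F nor F = T
~P = ~T = F
Q nor ~P = F nor F = T
(Q nor ~P) nor Q = T nor F = F
(Q nor ~P) <-> ((Q nor ~P) nor Q) = T <-> F = F
Hence (C) is false.

Count: 1.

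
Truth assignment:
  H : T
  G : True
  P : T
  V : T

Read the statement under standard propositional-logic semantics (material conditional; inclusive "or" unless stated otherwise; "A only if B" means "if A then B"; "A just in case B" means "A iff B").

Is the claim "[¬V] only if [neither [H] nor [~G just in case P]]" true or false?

True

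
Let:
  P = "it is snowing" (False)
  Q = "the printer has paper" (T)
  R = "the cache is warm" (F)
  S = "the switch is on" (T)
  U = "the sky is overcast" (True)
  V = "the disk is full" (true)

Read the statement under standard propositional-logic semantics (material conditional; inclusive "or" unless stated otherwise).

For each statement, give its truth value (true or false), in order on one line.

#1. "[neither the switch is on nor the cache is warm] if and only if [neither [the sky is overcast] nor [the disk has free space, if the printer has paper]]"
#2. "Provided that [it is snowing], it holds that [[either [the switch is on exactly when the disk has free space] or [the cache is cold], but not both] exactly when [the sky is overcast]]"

#1 True / #2 True

#1: Formalization: (S nor R) iff (U nor (Q -> not V))

S nor R = True nor False = False
not V = not True = False
Q -> not V = True -> False = False
U nor (Q -> not V) = True nor False = False
(S nor R) iff (U nor (Q -> not V)) = False iff False = True
Thus #1 is true.

#2: Formalization: P -> (((S iff not V) xor not R) iff U)

not V = not True = False
S iff not V = True iff False = False
not R = not False = True
(S iff not V) xor not R = False xor True = True
((S iff not V) xor not R) iff U = True iff True = True
P -> (((S iff not V) xor not R) iff U) = False -> True = True
So #2 is true.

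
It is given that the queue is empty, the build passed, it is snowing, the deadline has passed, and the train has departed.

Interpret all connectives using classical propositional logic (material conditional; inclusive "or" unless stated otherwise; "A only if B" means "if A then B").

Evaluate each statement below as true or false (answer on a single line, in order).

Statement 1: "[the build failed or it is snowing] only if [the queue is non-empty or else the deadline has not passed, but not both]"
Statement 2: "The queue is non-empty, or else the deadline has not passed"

Let R = "the build passed" (True), H = "it is snowing" (True), W = "the queue is empty" (True), U = "the deadline has passed" (True).

Statement 1: Formalization: (not R or H) -> (not W xor not U)

not R = not True = False
not R or H = False or True = True
not W = not True = False
not U = not True = False
not W xor not U = False xor False = False
(not R or H) -> (not W xor not U) = True -> False = False
So Statement 1 is false.

Statement 2: Formalization: not W or not U

not W = not True = False
not U = not True = False
not W or not U = False or False = False
So Statement 2 is false.

Statement 1 false, Statement 2 false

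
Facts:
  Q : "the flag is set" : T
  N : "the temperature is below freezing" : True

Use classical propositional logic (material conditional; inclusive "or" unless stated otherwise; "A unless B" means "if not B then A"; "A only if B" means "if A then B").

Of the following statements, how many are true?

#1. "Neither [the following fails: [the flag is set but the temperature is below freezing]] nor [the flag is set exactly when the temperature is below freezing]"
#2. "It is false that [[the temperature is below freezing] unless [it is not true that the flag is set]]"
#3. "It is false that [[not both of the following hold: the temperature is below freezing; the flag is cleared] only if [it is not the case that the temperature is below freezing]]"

#1: This is not (Q and N) nor (Q iff N).

Q and N = True and True = True
not (Q and N) = not True = False
Q iff N = True iff True = True
not (Q and N) nor (Q iff N) = False nor True = False
Hence #1 is false.

#2: Parsed as not (N or not Q)

not Q = not True = False
N or not Q = True or False = True
not (N or not Q) = not True = False
Hence #2 is false.

#3: Parsed as not ((N nand not Q) -> not N)

not Q = not True = False
N nand not Q = True nand False = True
not N = not True = False
(N nand not Q) -> not N = True -> False = False
not ((N nand not Q) -> not N) = not False = True
Thus #3 is true.

1 of the 3 statements is true (#3).

1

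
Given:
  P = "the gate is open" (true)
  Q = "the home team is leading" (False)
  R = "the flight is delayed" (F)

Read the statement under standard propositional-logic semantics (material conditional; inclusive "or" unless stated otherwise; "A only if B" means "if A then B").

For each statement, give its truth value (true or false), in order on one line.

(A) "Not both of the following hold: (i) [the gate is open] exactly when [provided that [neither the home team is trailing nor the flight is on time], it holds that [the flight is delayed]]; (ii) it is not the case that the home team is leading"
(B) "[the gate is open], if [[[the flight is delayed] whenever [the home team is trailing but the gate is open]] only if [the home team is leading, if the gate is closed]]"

(A) F; (B) T

(A): Formalization: (P iff ((not Q nor not R) -> R)) nand not Q

not Q = not False = True
not R = not False = True
not Q nor not R = True nor True = False
(not Q nor not R) -> R = False -> False = True
P iff ((not Q nor not R) -> R) = True iff True = True
not Q = not False = True
(P iff ((not Q nor not R) -> R)) nand not Q = True nand True = False
So (A) is false.

(B): Formalization: (((not Q and P) -> R) -> (not P -> Q)) -> P

not Q = not False = True
not Q and P = True and True = True
(not Q and P) -> R = True -> False = False
not P = not True = False
not P -> Q = False -> False = True
((not Q and P) -> R) -> (not P -> Q) = False -> True = True
(((not Q and P) -> R) -> (not P -> Q)) -> P = True -> True = True
So (B) is true.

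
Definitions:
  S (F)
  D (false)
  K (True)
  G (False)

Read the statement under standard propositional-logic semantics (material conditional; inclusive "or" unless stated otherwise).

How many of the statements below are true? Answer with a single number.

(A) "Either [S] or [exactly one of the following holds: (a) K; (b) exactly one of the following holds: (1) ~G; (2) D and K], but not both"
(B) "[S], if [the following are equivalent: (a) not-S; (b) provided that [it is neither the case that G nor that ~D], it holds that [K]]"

0

(A): In symbols: S ⊕ (K ⊕ (¬G ⊕ (D ∧ K)))

¬G = ¬F = T
D ∧ K = F ∧ T = F
¬G ⊕ (D ∧ K) = T ⊕ F = T
K ⊕ (¬G ⊕ (D ∧ K)) = T ⊕ T = F
S ⊕ (K ⊕ (¬G ⊕ (D ∧ K))) = F ⊕ F = F
Hence (A) is false.

(B): Parsed as (¬S ↔ ((G ↓ ¬D) → K)) → S

¬S = ¬F = T
¬D = ¬F = T
G ↓ ¬D = F ↓ T = F
(G ↓ ¬D) → K = F → T = T
¬S ↔ ((G ↓ ¬D) → K) = T ↔ T = T
(¬S ↔ ((G ↓ ¬D) → K)) → S = T → F = F
So (B) is false.

0 of the 2 statements are true (none).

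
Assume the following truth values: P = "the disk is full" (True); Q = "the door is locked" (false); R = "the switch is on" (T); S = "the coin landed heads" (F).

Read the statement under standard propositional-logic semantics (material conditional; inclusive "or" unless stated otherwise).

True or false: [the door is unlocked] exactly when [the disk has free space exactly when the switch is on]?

False.

Values: Q=F, P=T, R=T.
Formalization: ¬Q ↔ (¬P ↔ R)

¬Q = ¬F = T
¬P = ¬T = F
¬P ↔ R = F ↔ T = F
¬Q ↔ (¬P ↔ R) = T ↔ F = F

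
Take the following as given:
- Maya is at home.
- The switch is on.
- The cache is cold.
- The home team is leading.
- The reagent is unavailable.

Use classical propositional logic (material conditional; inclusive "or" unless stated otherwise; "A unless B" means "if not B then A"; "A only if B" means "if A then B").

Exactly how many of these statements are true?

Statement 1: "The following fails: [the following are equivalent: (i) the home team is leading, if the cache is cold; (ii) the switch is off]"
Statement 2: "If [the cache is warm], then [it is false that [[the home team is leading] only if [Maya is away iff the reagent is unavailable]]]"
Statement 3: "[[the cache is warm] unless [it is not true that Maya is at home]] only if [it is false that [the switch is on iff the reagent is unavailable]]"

Let D = "the cache is warm" (F), N = "the home team is leading" (T), G = "the switch is on" (T), S = "Maya is at home" (T), W = "the reagent is available" (F).

Statement 1: Formalization: ~((~D -> N) <-> ~G)

~D = ~F = T
~D -> N = T -> T = T
~G = ~T = F
(~D -> N) <-> ~G = T <-> F = F
~((~D -> N) <-> ~G) = ~F = T
So Statement 1 is true.

Statement 2: This is D -> ~(N -> (~S <-> ~W)).

~S = ~T = F
~W = ~F = T
~S <-> ~W = F <-> T = F
N -> (~S <-> ~W) = T -> F = F
~(N -> (~S <-> ~W)) = ~F = T
D -> ~(N -> (~S <-> ~W)) = F -> T = T
Thus Statement 2 is true.

Statement 3: Formalization: (D | ~S) -> ~(G <-> ~W)

~S = ~T = F
D | ~S = F | F = F
~W = ~F = T
G <-> ~W = T <-> T = T
~(G <-> ~W) = ~T = F
(D | ~S) -> ~(G <-> ~W) = F -> F = T
So Statement 3 is true.

True statements: 3.

3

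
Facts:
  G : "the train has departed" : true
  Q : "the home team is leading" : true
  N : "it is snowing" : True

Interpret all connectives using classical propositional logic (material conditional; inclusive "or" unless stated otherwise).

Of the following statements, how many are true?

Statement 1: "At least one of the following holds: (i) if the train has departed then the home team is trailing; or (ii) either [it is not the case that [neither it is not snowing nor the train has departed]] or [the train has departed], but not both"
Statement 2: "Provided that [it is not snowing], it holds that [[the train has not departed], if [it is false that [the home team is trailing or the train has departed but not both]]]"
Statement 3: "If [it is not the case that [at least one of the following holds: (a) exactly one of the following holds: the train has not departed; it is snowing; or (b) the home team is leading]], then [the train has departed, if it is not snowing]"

Statement 1: In symbols: (G → ¬Q) ∨ (¬(¬N ↓ G) ⊕ G)

¬Q = ¬T = F
G → ¬Q = T → F = F
¬N = ¬T = F
¬N ↓ G = F ↓ T = F
¬(¬N ↓ G) = ¬F = T
¬(¬N ↓ G) ⊕ G = T ⊕ T = F
(G → ¬Q) ∨ (¬(¬N ↓ G) ⊕ G) = F ∨ F = F
So Statement 1 is false.

Statement 2: In symbols: ¬N → (¬(¬Q ⊕ G) → ¬G)

¬N = ¬T = F
¬Q = ¬T = F
¬Q ⊕ G = F ⊕ T = T
¬(¬Q ⊕ G) = ¬T = F
¬G = ¬T = F
¬(¬Q ⊕ G) → ¬G = F → F = T
¬N → (¬(¬Q ⊕ G) → ¬G) = F → T = T
Thus Statement 2 is true.

Statement 3: Formalization: ¬((¬G ⊕ N) ∨ Q) → (¬N → G)

¬G = ¬T = F
¬G ⊕ N = F ⊕ T = T
(¬G ⊕ N) ∨ Q = T ∨ T = T
¬((¬G ⊕ N) ∨ Q) = ¬T = F
¬N = ¬T = F
¬N → G = F → T = T
¬((¬G ⊕ N) ∨ Q) → (¬N → G) = F → T = T
So Statement 3 is true.

Count: 2.

2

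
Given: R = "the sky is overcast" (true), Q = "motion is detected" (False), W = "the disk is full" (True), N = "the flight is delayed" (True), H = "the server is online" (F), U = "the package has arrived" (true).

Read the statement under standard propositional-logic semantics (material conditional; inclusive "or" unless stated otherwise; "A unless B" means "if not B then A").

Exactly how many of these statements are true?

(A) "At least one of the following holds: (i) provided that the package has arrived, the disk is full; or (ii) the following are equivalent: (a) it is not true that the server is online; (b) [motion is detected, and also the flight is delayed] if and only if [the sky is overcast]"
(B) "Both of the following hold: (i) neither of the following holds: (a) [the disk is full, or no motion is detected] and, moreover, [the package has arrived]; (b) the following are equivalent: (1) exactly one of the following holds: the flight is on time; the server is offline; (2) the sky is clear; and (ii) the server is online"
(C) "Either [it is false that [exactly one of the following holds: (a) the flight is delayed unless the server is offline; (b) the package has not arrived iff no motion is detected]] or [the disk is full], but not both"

(A): This is (U -> W) | (~H <-> ((Q & N) <-> R)).

U -> W = T -> T = T
~H = ~F = T
Q & N = F & T = F
(Q & N) <-> R = F <-> T = F
~H <-> ((Q & N) <-> R) = T <-> F = F
(U -> W) | (~H <-> ((Q & N) <-> R)) = T | F = T
Hence (A) is true.

(B): In symbols: (((W | ~Q) & U) nor ((~N xor ~H) <-> ~R)) & H

~Q = ~F = T
W | ~Q = T | T = T
(W | ~Q) & U = T & T = T
~N = ~T = F
~H = ~F = T
~N xor ~H = F xor T = T
~R = ~T = F
(~N xor ~H) <-> ~R = T <-> F = F
((W | ~Q) & U) nor ((~N xor ~H) <-> ~R) = T nor F = F
(((W | ~Q) & U) nor ((~N xor ~H) <-> ~R)) & H = F & F = F
So (B) is false.

(C): This is ~((N | ~H) xor (~U <-> ~Q)) xor W.

~H = ~F = T
N | ~H = T | T = T
~U = ~T = F
~Q = ~F = T
~U <-> ~Q = F <-> T = F
(N | ~H) xor (~U <-> ~Q) = T xor F = T
~((N | ~H) xor (~U <-> ~Q)) = ~T = F
~((N | ~H) xor (~U <-> ~Q)) xor W = F xor T = T
So (C) is true.

True statements: 2 ((A), (C)).

2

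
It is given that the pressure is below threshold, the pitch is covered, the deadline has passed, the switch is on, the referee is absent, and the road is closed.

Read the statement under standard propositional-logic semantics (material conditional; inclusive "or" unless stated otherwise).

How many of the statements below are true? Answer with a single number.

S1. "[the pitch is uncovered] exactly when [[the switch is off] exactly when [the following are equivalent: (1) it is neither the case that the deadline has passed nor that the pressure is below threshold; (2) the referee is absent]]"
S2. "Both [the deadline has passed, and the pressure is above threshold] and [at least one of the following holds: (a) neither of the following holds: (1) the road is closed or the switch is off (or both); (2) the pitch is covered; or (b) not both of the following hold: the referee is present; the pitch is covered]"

0

Let Q = "the pitch is covered" (T), S = "the switch is on" (T), R = "the deadline has passed" (T), P = "the pressure is above threshold" (F), U = "the referee is present" (F), V = "the road is closed" (T).

S1: In symbols: ¬Q ↔ (¬S ↔ ((R ↓ ¬P) ↔ ¬U))

¬Q = ¬T = F
¬S = ¬T = F
¬P = ¬F = T
R ↓ ¬P = T ↓ T = F
¬U = ¬F = T
(R ↓ ¬P) ↔ ¬U = F ↔ T = F
¬S ↔ ((R ↓ ¬P) ↔ ¬U) = F ↔ F = T
¬Q ↔ (¬S ↔ ((R ↓ ¬P) ↔ ¬U)) = F ↔ T = F
So S1 is false.

S2: Formalization: (R ∧ P) ∧ (((V ∨ ¬S) ↓ Q) ∨ (U ↑ Q))

R ∧ P = T ∧ F = F
¬S = ¬T = F
V ∨ ¬S = T ∨ F = T
(V ∨ ¬S) ↓ Q = T ↓ T = F
U ↑ Q = F ↑ T = T
((V ∨ ¬S) ↓ Q) ∨ (U ↑ Q) = F ∨ T = T
(R ∧ P) ∧ (((V ∨ ¬S) ↓ Q) ∨ (U ↑ Q)) = F ∧ T = F
So S2 is false.

Count: 0.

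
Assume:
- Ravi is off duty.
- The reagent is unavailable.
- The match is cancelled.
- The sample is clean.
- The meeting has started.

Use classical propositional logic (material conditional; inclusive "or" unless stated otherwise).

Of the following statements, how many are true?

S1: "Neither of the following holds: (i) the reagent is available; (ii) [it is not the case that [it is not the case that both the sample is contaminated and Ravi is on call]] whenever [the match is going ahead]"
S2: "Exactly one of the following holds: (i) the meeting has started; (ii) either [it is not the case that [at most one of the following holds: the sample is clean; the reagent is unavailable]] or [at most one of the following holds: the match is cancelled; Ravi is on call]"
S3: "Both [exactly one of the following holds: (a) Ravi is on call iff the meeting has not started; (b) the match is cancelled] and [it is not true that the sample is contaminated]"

Let Q = "the reagent is available" (F), R = "the match is cancelled" (T), S = "the sample is contaminated" (F), P = "Ravi is on call" (F), U = "the meeting has started" (T).

S1: This is Q nor (~R -> ~(S nand P)).

~R = ~T = F
S nand P = F nand F = T
~(S nand P) = ~T = F
~R -> ~(S nand P) = F -> F = T
Q nor (~R -> ~(S nand P)) = F nor T = F
So S1 is false.

S2: This is U xor (~(~S nand ~Q) | (R nand P)).

~S = ~F = T
~Q = ~F = T
~S nand ~Q = T nand T = F
~(~S nand ~Q) = ~F = T
R nand P = T nand F = T
~(~S nand ~Q) | (R nand P) = T | T = T
U xor (~(~S nand ~Q) | (R nand P)) = T xor T = F
Hence S2 is false.

S3: This is ((P <-> ~U) xor R) & ~S.

~U = ~T = F
P <-> ~U = F <-> F = T
(P <-> ~U) xor R = T xor T = F
~S = ~F = T
((P <-> ~U) xor R) & ~S = F & T = F
Hence S3 is false.

True statements: 0 (none).

0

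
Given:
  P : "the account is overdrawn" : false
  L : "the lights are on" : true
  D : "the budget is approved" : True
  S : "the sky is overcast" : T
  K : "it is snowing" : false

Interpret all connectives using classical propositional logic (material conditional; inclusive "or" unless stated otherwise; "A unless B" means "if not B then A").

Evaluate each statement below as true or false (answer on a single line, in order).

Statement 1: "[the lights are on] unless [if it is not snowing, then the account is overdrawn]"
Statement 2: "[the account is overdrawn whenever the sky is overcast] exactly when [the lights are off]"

Statement 1: Parsed as L | (~K -> P)

~K = ~F = T
~K -> P = T -> F = F
L | (~K -> P) = T | F = T
Hence Statement 1 is true.

Statement 2: This is (S -> P) <-> ~L.

S -> P = T -> F = F
~L = ~T = F
(S -> P) <-> ~L = F <-> F = T
So Statement 2 is true.

Statement 1 True, Statement 2 True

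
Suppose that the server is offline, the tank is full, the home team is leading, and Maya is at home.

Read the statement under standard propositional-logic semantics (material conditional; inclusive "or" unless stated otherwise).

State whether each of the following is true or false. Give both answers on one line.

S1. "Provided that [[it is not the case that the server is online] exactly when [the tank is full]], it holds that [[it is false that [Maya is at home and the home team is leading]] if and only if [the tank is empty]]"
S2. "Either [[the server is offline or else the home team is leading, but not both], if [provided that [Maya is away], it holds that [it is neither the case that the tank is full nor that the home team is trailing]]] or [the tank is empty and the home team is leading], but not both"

S1 T, S2 F

Let P = "the server is online" (False), Q = "the tank is full" (True), S = "Maya is at home" (True), R = "the home team is leading" (True).

S1: This is (not P iff Q) -> (not (S and R) iff not Q).

not P = not False = True
not P iff Q = True iff True = True
S and R = True and True = True
not (S and R) = not True = False
not Q = not True = False
not (S and R) iff not Q = False iff False = True
(not P iff Q) -> (not (S and R) iff not Q) = True -> True = True
So S1 is true.

S2: Formalization: ((not S -> (Q nor not R)) -> (not P xor R)) xor (not Q and R)

not S = not True = False
not R = not True = False
Q nor not R = True nor False = False
not S -> (Q nor not R) = False -> False = True
not P = not False = True
not P xor R = True xor True = False
(not S -> (Q nor not R)) -> (not P xor R) = True -> False = False
not Q = not True = False
not Q and R = False and True = False
((not S -> (Q nor not R)) -> (not P xor R)) xor (not Q and R) = False xor False = False
Hence S2 is false.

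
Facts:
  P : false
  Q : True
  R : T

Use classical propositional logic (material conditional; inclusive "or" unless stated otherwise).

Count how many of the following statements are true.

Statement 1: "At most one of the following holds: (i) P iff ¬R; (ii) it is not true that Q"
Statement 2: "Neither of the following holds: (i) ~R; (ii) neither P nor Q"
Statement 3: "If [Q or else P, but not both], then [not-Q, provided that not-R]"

3

Statement 1: In symbols: (P iff not R) nand not Q

not R = not True = False
P iff not R = False iff False = True
not Q = not True = False
(P iff not R) nand not Q = True nand False = True
Thus Statement 1 is true.

Statement 2: Formalization: not R nor (P nor Q)

not R = not True = False
P nor Q = False nor True = False
not R nor (P nor Q) = False nor False = True
So Statement 2 is true.

Statement 3: In symbols: (Q xor P) -> (not R -> not Q)

Q xor P = True xor False = True
not R = not True = False
not Q = not True = False
not R -> not Q = False -> False = True
(Q xor P) -> (not R -> not Q) = True -> True = True
So Statement 3 is true.

3 of the 3 statements are true (Statement 1, Statement 2, Statement 3).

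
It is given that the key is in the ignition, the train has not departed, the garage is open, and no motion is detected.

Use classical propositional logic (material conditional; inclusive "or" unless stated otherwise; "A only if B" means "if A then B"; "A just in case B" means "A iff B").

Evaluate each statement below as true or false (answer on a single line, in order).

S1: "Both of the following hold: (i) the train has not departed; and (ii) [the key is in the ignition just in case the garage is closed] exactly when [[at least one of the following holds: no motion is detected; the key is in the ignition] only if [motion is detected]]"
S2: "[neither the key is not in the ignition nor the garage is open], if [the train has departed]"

S1 true / S2 true

Let P = "the train has departed" (F), Q = "the key is in the ignition" (T), W = "the garage is closed" (F), R = "motion is detected" (F).

S1: This is ¬P ∧ ((Q ↔ W) ↔ ((¬R ∨ Q) → R)).

¬P = ¬F = T
Q ↔ W = T ↔ F = F
¬R = ¬F = T
¬R ∨ Q = T ∨ T = T
(¬R ∨ Q) → R = T → F = F
(Q ↔ W) ↔ ((¬R ∨ Q) → R) = F ↔ F = T
¬P ∧ ((Q ↔ W) ↔ ((¬R ∨ Q) → R)) = T ∧ T = T
Hence S1 is true.

S2: This is P → (¬Q ↓ ¬W).

¬Q = ¬T = F
¬W = ¬F = T
¬Q ↓ ¬W = F ↓ T = F
P → (¬Q ↓ ¬W) = F → F = T
So S2 is true.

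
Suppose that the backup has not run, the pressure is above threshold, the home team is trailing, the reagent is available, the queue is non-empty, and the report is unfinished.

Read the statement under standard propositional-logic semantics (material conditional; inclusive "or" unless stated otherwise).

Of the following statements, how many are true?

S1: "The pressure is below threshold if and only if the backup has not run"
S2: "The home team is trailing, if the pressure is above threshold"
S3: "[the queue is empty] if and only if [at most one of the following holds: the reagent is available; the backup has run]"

1

Let M = "the pressure is above threshold" (T), K = "the backup has run" (F), Q = "the home team is leading" (F), R = "the queue is empty" (F), L = "the reagent is available" (T).

S1: Formalization: ~M <-> ~K

~M = ~T = F
~K = ~F = T
~M <-> ~K = F <-> T = F
So S1 is false.

S2: Formalization: M -> ~Q

~Q = ~F = T
M -> ~Q = T -> T = T
So S2 is true.

S3: Formalization: R <-> (L nand K)

L nand K = T nand F = T
R <-> (L nand K) = F <-> T = F
So S3 is false.

1 of the 3 statements is true (S2).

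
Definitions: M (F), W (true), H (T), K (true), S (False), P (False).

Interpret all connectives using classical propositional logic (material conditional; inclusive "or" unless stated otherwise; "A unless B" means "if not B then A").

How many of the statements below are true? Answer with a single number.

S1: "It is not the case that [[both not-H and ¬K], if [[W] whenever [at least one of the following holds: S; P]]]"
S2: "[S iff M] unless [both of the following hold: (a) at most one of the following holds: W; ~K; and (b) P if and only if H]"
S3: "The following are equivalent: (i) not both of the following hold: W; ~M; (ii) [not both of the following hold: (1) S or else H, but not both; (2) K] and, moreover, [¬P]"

3

S1: Formalization: ~(((S | P) -> W) -> (~H & ~K))

S | P = F | F = F
(S | P) -> W = F -> T = T
~H = ~T = F
~K = ~T = F
~H & ~K = F & F = F
((S | P) -> W) -> (~H & ~K) = T -> F = F
~(((S | P) -> W) -> (~H & ~K)) = ~F = T
Hence S1 is true.

S2: This is (S <-> M) | ((W nand ~K) & (P <-> H)).

S <-> M = F <-> F = T
~K = ~T = F
W nand ~K = T nand F = T
P <-> H = F <-> T = F
(W nand ~K) & (P <-> H) = T & F = F
(S <-> M) | ((W nand ~K) & (P <-> H)) = T | F = T
So S2 is true.

S3: This is (W nand ~M) <-> (((S xor H) nand K) & ~P).

~M = ~F = T
W nand ~M = T nand T = F
S xor H = F xor T = T
(S xor H) nand K = T nand T = F
~P = ~F = T
((S xor H) nand K) & ~P = F & T = F
(W nand ~M) <-> (((S xor H) nand K) & ~P) = F <-> F = T
Thus S3 is true.

True statements: 3 (S1, S2, S3).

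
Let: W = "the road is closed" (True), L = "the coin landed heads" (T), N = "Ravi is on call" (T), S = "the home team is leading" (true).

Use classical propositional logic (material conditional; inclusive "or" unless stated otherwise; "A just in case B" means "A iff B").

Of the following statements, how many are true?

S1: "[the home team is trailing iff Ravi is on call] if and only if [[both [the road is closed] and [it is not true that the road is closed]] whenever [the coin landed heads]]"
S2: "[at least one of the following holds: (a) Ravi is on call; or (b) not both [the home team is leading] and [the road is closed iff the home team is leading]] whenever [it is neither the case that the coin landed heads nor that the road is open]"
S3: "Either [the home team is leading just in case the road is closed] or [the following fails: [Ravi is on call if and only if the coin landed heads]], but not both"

S1: Parsed as (not S iff N) iff (L -> (W and not W))

not S = not True = False
not S iff N = False iff True = False
not W = not True = False
W and not W = True and False = False
L -> (W and not W) = True -> False = False
(not S iff N) iff (L -> (W and not W)) = False iff False = True
Thus S1 is true.

S2: Formalization: (L nor not W) -> (N or (S nand (W iff S)))

not W = not True = False
L nor not W = True nor False = False
W iff S = True iff True = True
S nand (W iff S) = True nand True = False
N or (S nand (W iff S)) = True or False = True
(L nor not W) -> (N or (S nand (W iff S))) = False -> True = True
Thus S2 is true.

S3: In symbols: (S iff W) xor not (N iff L)

S iff W = True iff True = True
N iff L = True iff True = True
not (N iff L) = not True = False
(S iff W) xor not (N iff L) = True xor False = True
So S3 is true.

3 of the 3 statements are true (S1, S2, S3).

3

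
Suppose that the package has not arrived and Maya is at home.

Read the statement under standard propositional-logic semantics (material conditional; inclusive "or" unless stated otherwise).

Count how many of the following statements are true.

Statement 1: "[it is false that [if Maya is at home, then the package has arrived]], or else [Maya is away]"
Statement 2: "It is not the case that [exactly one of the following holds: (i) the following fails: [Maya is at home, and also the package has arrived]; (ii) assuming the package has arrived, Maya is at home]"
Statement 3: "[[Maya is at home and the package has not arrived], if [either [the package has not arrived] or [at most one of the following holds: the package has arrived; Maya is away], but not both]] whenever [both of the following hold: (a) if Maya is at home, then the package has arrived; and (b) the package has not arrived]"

3

Let Q = "Maya is at home" (True), P = "the package has arrived" (False).

Statement 1: Parsed as not (Q -> P) or not Q

Q -> P = True -> False = False
not (Q -> P) = not False = True
not Q = not True = False
not (Q -> P) or not Q = True or False = True
So Statement 1 is true.

Statement 2: Parsed as not (not (Q and P) xor (P -> Q))

Q and P = True and False = False
not (Q and P) = not False = True
P -> Q = False -> True = True
not (Q and P) xor (P -> Q) = True xor True = False
not (not (Q and P) xor (P -> Q)) = not False = True
Thus Statement 2 is true.

Statement 3: Parsed as ((Q -> P) and not P) -> ((not P xor (P nand not Q)) -> (Q and not P))

Q -> P = True -> False = False
not P = not False = True
(Q -> P) and not P = False and True = False
not P = not False = True
not Q = not True = False
P nand not Q = False nand False = True
not P xor (P nand not Q) = True xor True = False
not P = not False = True
Q and not P = True and True = True
(not P xor (P nand not Q)) -> (Q and not P) = False -> True = True
((Q -> P) and not P) -> ((not P xor (P nand not Q)) -> (Q and not P)) = False -> True = True
So Statement 3 is true.

True statements: 3 (Statement 1, Statement 2, Statement 3).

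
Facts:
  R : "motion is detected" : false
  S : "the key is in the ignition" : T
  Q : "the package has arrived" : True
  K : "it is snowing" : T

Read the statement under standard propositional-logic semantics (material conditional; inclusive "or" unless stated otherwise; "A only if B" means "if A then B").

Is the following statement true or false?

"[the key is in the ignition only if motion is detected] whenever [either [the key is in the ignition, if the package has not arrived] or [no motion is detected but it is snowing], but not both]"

True

Parsed as ((not Q -> S) xor (not R and K)) -> (S -> R)

not Q = not True = False
not Q -> S = False -> True = True
not R = not False = True
not R and K = True and True = True
(not Q -> S) xor (not R and K) = True xor True = False
S -> R = True -> False = False
((not Q -> S) xor (not R and K)) -> (S -> R) = False -> False = True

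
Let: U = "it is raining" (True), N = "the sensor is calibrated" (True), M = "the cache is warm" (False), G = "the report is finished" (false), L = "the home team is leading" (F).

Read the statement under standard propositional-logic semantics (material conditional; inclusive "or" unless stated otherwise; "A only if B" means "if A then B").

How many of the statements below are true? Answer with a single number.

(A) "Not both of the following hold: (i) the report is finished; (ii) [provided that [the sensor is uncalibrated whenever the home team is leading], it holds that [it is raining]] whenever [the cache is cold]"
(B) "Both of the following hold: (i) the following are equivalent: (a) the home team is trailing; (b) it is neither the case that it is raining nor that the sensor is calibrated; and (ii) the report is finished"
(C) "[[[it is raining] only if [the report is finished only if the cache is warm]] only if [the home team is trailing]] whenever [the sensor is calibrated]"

2

(A): Formalization: G nand (not M -> ((L -> not N) -> U))

not M = not False = True
not N = not True = False
L -> not N = False -> False = True
(L -> not N) -> U = True -> True = True
not M -> ((L -> not N) -> U) = True -> True = True
G nand (not M -> ((L -> not N) -> U)) = False nand True = True
Hence (A) is true.

(B): Parsed as (not L iff (U nor N)) and G

not L = not False = True
U nor N = True nor True = False
not L iff (U nor N) = True iff False = False
(not L iff (U nor N)) and G = False and False = False
Thus (B) is false.

(C): This is N -> ((U -> (G -> M)) -> not L).

G -> M = False -> False = True
U -> (G -> M) = True -> True = True
not L = not False = True
(U -> (G -> M)) -> not L = True -> True = True
N -> ((U -> (G -> M)) -> not L) = True -> True = True
So (C) is true.

Count: 2.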